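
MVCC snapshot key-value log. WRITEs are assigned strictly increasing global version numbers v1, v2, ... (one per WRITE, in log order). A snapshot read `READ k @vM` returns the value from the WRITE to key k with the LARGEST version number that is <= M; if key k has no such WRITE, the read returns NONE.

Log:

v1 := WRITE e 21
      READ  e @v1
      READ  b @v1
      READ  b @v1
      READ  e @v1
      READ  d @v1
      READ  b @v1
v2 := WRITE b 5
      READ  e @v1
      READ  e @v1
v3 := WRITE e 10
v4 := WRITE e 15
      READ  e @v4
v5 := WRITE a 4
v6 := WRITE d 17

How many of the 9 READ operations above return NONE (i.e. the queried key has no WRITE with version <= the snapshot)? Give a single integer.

Answer: 4

Derivation:
v1: WRITE e=21  (e history now [(1, 21)])
READ e @v1: history=[(1, 21)] -> pick v1 -> 21
READ b @v1: history=[] -> no version <= 1 -> NONE
READ b @v1: history=[] -> no version <= 1 -> NONE
READ e @v1: history=[(1, 21)] -> pick v1 -> 21
READ d @v1: history=[] -> no version <= 1 -> NONE
READ b @v1: history=[] -> no version <= 1 -> NONE
v2: WRITE b=5  (b history now [(2, 5)])
READ e @v1: history=[(1, 21)] -> pick v1 -> 21
READ e @v1: history=[(1, 21)] -> pick v1 -> 21
v3: WRITE e=10  (e history now [(1, 21), (3, 10)])
v4: WRITE e=15  (e history now [(1, 21), (3, 10), (4, 15)])
READ e @v4: history=[(1, 21), (3, 10), (4, 15)] -> pick v4 -> 15
v5: WRITE a=4  (a history now [(5, 4)])
v6: WRITE d=17  (d history now [(6, 17)])
Read results in order: ['21', 'NONE', 'NONE', '21', 'NONE', 'NONE', '21', '21', '15']
NONE count = 4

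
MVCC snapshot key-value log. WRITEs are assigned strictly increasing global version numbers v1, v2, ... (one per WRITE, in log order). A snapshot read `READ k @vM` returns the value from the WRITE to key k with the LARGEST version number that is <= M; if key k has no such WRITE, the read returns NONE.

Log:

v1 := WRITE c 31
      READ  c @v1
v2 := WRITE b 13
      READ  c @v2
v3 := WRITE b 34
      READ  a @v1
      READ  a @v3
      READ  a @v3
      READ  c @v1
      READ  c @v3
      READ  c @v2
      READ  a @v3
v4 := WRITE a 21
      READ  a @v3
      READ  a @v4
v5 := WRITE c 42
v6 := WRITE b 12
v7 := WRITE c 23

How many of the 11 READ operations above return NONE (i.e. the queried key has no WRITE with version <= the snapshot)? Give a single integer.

Answer: 5

Derivation:
v1: WRITE c=31  (c history now [(1, 31)])
READ c @v1: history=[(1, 31)] -> pick v1 -> 31
v2: WRITE b=13  (b history now [(2, 13)])
READ c @v2: history=[(1, 31)] -> pick v1 -> 31
v3: WRITE b=34  (b history now [(2, 13), (3, 34)])
READ a @v1: history=[] -> no version <= 1 -> NONE
READ a @v3: history=[] -> no version <= 3 -> NONE
READ a @v3: history=[] -> no version <= 3 -> NONE
READ c @v1: history=[(1, 31)] -> pick v1 -> 31
READ c @v3: history=[(1, 31)] -> pick v1 -> 31
READ c @v2: history=[(1, 31)] -> pick v1 -> 31
READ a @v3: history=[] -> no version <= 3 -> NONE
v4: WRITE a=21  (a history now [(4, 21)])
READ a @v3: history=[(4, 21)] -> no version <= 3 -> NONE
READ a @v4: history=[(4, 21)] -> pick v4 -> 21
v5: WRITE c=42  (c history now [(1, 31), (5, 42)])
v6: WRITE b=12  (b history now [(2, 13), (3, 34), (6, 12)])
v7: WRITE c=23  (c history now [(1, 31), (5, 42), (7, 23)])
Read results in order: ['31', '31', 'NONE', 'NONE', 'NONE', '31', '31', '31', 'NONE', 'NONE', '21']
NONE count = 5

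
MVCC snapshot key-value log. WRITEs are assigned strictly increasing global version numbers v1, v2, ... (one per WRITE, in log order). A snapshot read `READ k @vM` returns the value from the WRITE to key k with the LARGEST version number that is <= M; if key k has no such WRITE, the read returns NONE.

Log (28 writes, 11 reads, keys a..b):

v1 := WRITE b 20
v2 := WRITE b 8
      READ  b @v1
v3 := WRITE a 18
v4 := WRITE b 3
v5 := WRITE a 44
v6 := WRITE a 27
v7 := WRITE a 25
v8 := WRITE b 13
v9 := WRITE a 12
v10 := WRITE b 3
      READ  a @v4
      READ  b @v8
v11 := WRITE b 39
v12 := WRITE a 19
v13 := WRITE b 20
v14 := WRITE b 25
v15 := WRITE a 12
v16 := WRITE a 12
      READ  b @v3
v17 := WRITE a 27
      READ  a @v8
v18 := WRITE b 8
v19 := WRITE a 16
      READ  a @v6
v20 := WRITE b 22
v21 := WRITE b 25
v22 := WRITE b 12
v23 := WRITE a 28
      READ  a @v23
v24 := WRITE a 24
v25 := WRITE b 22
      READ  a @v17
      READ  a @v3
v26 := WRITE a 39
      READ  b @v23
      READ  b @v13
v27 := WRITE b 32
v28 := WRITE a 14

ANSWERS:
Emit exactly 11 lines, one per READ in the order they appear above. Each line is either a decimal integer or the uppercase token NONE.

Answer: 20
18
13
8
25
27
28
27
18
12
20

Derivation:
v1: WRITE b=20  (b history now [(1, 20)])
v2: WRITE b=8  (b history now [(1, 20), (2, 8)])
READ b @v1: history=[(1, 20), (2, 8)] -> pick v1 -> 20
v3: WRITE a=18  (a history now [(3, 18)])
v4: WRITE b=3  (b history now [(1, 20), (2, 8), (4, 3)])
v5: WRITE a=44  (a history now [(3, 18), (5, 44)])
v6: WRITE a=27  (a history now [(3, 18), (5, 44), (6, 27)])
v7: WRITE a=25  (a history now [(3, 18), (5, 44), (6, 27), (7, 25)])
v8: WRITE b=13  (b history now [(1, 20), (2, 8), (4, 3), (8, 13)])
v9: WRITE a=12  (a history now [(3, 18), (5, 44), (6, 27), (7, 25), (9, 12)])
v10: WRITE b=3  (b history now [(1, 20), (2, 8), (4, 3), (8, 13), (10, 3)])
READ a @v4: history=[(3, 18), (5, 44), (6, 27), (7, 25), (9, 12)] -> pick v3 -> 18
READ b @v8: history=[(1, 20), (2, 8), (4, 3), (8, 13), (10, 3)] -> pick v8 -> 13
v11: WRITE b=39  (b history now [(1, 20), (2, 8), (4, 3), (8, 13), (10, 3), (11, 39)])
v12: WRITE a=19  (a history now [(3, 18), (5, 44), (6, 27), (7, 25), (9, 12), (12, 19)])
v13: WRITE b=20  (b history now [(1, 20), (2, 8), (4, 3), (8, 13), (10, 3), (11, 39), (13, 20)])
v14: WRITE b=25  (b history now [(1, 20), (2, 8), (4, 3), (8, 13), (10, 3), (11, 39), (13, 20), (14, 25)])
v15: WRITE a=12  (a history now [(3, 18), (5, 44), (6, 27), (7, 25), (9, 12), (12, 19), (15, 12)])
v16: WRITE a=12  (a history now [(3, 18), (5, 44), (6, 27), (7, 25), (9, 12), (12, 19), (15, 12), (16, 12)])
READ b @v3: history=[(1, 20), (2, 8), (4, 3), (8, 13), (10, 3), (11, 39), (13, 20), (14, 25)] -> pick v2 -> 8
v17: WRITE a=27  (a history now [(3, 18), (5, 44), (6, 27), (7, 25), (9, 12), (12, 19), (15, 12), (16, 12), (17, 27)])
READ a @v8: history=[(3, 18), (5, 44), (6, 27), (7, 25), (9, 12), (12, 19), (15, 12), (16, 12), (17, 27)] -> pick v7 -> 25
v18: WRITE b=8  (b history now [(1, 20), (2, 8), (4, 3), (8, 13), (10, 3), (11, 39), (13, 20), (14, 25), (18, 8)])
v19: WRITE a=16  (a history now [(3, 18), (5, 44), (6, 27), (7, 25), (9, 12), (12, 19), (15, 12), (16, 12), (17, 27), (19, 16)])
READ a @v6: history=[(3, 18), (5, 44), (6, 27), (7, 25), (9, 12), (12, 19), (15, 12), (16, 12), (17, 27), (19, 16)] -> pick v6 -> 27
v20: WRITE b=22  (b history now [(1, 20), (2, 8), (4, 3), (8, 13), (10, 3), (11, 39), (13, 20), (14, 25), (18, 8), (20, 22)])
v21: WRITE b=25  (b history now [(1, 20), (2, 8), (4, 3), (8, 13), (10, 3), (11, 39), (13, 20), (14, 25), (18, 8), (20, 22), (21, 25)])
v22: WRITE b=12  (b history now [(1, 20), (2, 8), (4, 3), (8, 13), (10, 3), (11, 39), (13, 20), (14, 25), (18, 8), (20, 22), (21, 25), (22, 12)])
v23: WRITE a=28  (a history now [(3, 18), (5, 44), (6, 27), (7, 25), (9, 12), (12, 19), (15, 12), (16, 12), (17, 27), (19, 16), (23, 28)])
READ a @v23: history=[(3, 18), (5, 44), (6, 27), (7, 25), (9, 12), (12, 19), (15, 12), (16, 12), (17, 27), (19, 16), (23, 28)] -> pick v23 -> 28
v24: WRITE a=24  (a history now [(3, 18), (5, 44), (6, 27), (7, 25), (9, 12), (12, 19), (15, 12), (16, 12), (17, 27), (19, 16), (23, 28), (24, 24)])
v25: WRITE b=22  (b history now [(1, 20), (2, 8), (4, 3), (8, 13), (10, 3), (11, 39), (13, 20), (14, 25), (18, 8), (20, 22), (21, 25), (22, 12), (25, 22)])
READ a @v17: history=[(3, 18), (5, 44), (6, 27), (7, 25), (9, 12), (12, 19), (15, 12), (16, 12), (17, 27), (19, 16), (23, 28), (24, 24)] -> pick v17 -> 27
READ a @v3: history=[(3, 18), (5, 44), (6, 27), (7, 25), (9, 12), (12, 19), (15, 12), (16, 12), (17, 27), (19, 16), (23, 28), (24, 24)] -> pick v3 -> 18
v26: WRITE a=39  (a history now [(3, 18), (5, 44), (6, 27), (7, 25), (9, 12), (12, 19), (15, 12), (16, 12), (17, 27), (19, 16), (23, 28), (24, 24), (26, 39)])
READ b @v23: history=[(1, 20), (2, 8), (4, 3), (8, 13), (10, 3), (11, 39), (13, 20), (14, 25), (18, 8), (20, 22), (21, 25), (22, 12), (25, 22)] -> pick v22 -> 12
READ b @v13: history=[(1, 20), (2, 8), (4, 3), (8, 13), (10, 3), (11, 39), (13, 20), (14, 25), (18, 8), (20, 22), (21, 25), (22, 12), (25, 22)] -> pick v13 -> 20
v27: WRITE b=32  (b history now [(1, 20), (2, 8), (4, 3), (8, 13), (10, 3), (11, 39), (13, 20), (14, 25), (18, 8), (20, 22), (21, 25), (22, 12), (25, 22), (27, 32)])
v28: WRITE a=14  (a history now [(3, 18), (5, 44), (6, 27), (7, 25), (9, 12), (12, 19), (15, 12), (16, 12), (17, 27), (19, 16), (23, 28), (24, 24), (26, 39), (28, 14)])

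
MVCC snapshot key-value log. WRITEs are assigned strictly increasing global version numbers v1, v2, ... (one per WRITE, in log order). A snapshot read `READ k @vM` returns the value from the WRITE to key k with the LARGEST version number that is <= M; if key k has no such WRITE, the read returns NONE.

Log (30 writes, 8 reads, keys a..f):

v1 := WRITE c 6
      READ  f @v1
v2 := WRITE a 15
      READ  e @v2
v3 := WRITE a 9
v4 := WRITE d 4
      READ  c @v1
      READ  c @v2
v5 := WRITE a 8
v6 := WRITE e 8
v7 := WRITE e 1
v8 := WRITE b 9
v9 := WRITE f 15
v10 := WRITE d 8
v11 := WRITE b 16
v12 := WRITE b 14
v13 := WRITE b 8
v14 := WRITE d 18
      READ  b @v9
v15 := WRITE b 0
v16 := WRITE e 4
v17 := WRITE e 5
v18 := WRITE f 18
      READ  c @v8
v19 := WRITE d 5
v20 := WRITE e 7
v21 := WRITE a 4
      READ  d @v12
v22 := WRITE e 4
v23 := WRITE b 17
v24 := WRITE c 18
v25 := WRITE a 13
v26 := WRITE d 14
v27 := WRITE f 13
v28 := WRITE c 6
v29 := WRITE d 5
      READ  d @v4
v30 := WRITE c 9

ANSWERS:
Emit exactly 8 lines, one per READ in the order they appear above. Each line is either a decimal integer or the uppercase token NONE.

Answer: NONE
NONE
6
6
9
6
8
4

Derivation:
v1: WRITE c=6  (c history now [(1, 6)])
READ f @v1: history=[] -> no version <= 1 -> NONE
v2: WRITE a=15  (a history now [(2, 15)])
READ e @v2: history=[] -> no version <= 2 -> NONE
v3: WRITE a=9  (a history now [(2, 15), (3, 9)])
v4: WRITE d=4  (d history now [(4, 4)])
READ c @v1: history=[(1, 6)] -> pick v1 -> 6
READ c @v2: history=[(1, 6)] -> pick v1 -> 6
v5: WRITE a=8  (a history now [(2, 15), (3, 9), (5, 8)])
v6: WRITE e=8  (e history now [(6, 8)])
v7: WRITE e=1  (e history now [(6, 8), (7, 1)])
v8: WRITE b=9  (b history now [(8, 9)])
v9: WRITE f=15  (f history now [(9, 15)])
v10: WRITE d=8  (d history now [(4, 4), (10, 8)])
v11: WRITE b=16  (b history now [(8, 9), (11, 16)])
v12: WRITE b=14  (b history now [(8, 9), (11, 16), (12, 14)])
v13: WRITE b=8  (b history now [(8, 9), (11, 16), (12, 14), (13, 8)])
v14: WRITE d=18  (d history now [(4, 4), (10, 8), (14, 18)])
READ b @v9: history=[(8, 9), (11, 16), (12, 14), (13, 8)] -> pick v8 -> 9
v15: WRITE b=0  (b history now [(8, 9), (11, 16), (12, 14), (13, 8), (15, 0)])
v16: WRITE e=4  (e history now [(6, 8), (7, 1), (16, 4)])
v17: WRITE e=5  (e history now [(6, 8), (7, 1), (16, 4), (17, 5)])
v18: WRITE f=18  (f history now [(9, 15), (18, 18)])
READ c @v8: history=[(1, 6)] -> pick v1 -> 6
v19: WRITE d=5  (d history now [(4, 4), (10, 8), (14, 18), (19, 5)])
v20: WRITE e=7  (e history now [(6, 8), (7, 1), (16, 4), (17, 5), (20, 7)])
v21: WRITE a=4  (a history now [(2, 15), (3, 9), (5, 8), (21, 4)])
READ d @v12: history=[(4, 4), (10, 8), (14, 18), (19, 5)] -> pick v10 -> 8
v22: WRITE e=4  (e history now [(6, 8), (7, 1), (16, 4), (17, 5), (20, 7), (22, 4)])
v23: WRITE b=17  (b history now [(8, 9), (11, 16), (12, 14), (13, 8), (15, 0), (23, 17)])
v24: WRITE c=18  (c history now [(1, 6), (24, 18)])
v25: WRITE a=13  (a history now [(2, 15), (3, 9), (5, 8), (21, 4), (25, 13)])
v26: WRITE d=14  (d history now [(4, 4), (10, 8), (14, 18), (19, 5), (26, 14)])
v27: WRITE f=13  (f history now [(9, 15), (18, 18), (27, 13)])
v28: WRITE c=6  (c history now [(1, 6), (24, 18), (28, 6)])
v29: WRITE d=5  (d history now [(4, 4), (10, 8), (14, 18), (19, 5), (26, 14), (29, 5)])
READ d @v4: history=[(4, 4), (10, 8), (14, 18), (19, 5), (26, 14), (29, 5)] -> pick v4 -> 4
v30: WRITE c=9  (c history now [(1, 6), (24, 18), (28, 6), (30, 9)])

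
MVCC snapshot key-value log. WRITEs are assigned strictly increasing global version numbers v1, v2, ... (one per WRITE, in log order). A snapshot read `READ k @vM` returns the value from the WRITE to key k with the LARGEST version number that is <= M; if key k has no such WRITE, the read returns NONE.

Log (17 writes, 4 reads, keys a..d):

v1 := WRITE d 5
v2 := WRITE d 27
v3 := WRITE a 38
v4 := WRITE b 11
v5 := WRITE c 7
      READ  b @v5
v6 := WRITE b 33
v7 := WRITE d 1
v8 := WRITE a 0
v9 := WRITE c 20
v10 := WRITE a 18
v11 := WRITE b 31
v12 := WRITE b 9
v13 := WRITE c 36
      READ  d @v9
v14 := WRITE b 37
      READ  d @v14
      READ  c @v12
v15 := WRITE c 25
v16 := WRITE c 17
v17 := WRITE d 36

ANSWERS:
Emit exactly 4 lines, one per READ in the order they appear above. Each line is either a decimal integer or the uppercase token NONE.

v1: WRITE d=5  (d history now [(1, 5)])
v2: WRITE d=27  (d history now [(1, 5), (2, 27)])
v3: WRITE a=38  (a history now [(3, 38)])
v4: WRITE b=11  (b history now [(4, 11)])
v5: WRITE c=7  (c history now [(5, 7)])
READ b @v5: history=[(4, 11)] -> pick v4 -> 11
v6: WRITE b=33  (b history now [(4, 11), (6, 33)])
v7: WRITE d=1  (d history now [(1, 5), (2, 27), (7, 1)])
v8: WRITE a=0  (a history now [(3, 38), (8, 0)])
v9: WRITE c=20  (c history now [(5, 7), (9, 20)])
v10: WRITE a=18  (a history now [(3, 38), (8, 0), (10, 18)])
v11: WRITE b=31  (b history now [(4, 11), (6, 33), (11, 31)])
v12: WRITE b=9  (b history now [(4, 11), (6, 33), (11, 31), (12, 9)])
v13: WRITE c=36  (c history now [(5, 7), (9, 20), (13, 36)])
READ d @v9: history=[(1, 5), (2, 27), (7, 1)] -> pick v7 -> 1
v14: WRITE b=37  (b history now [(4, 11), (6, 33), (11, 31), (12, 9), (14, 37)])
READ d @v14: history=[(1, 5), (2, 27), (7, 1)] -> pick v7 -> 1
READ c @v12: history=[(5, 7), (9, 20), (13, 36)] -> pick v9 -> 20
v15: WRITE c=25  (c history now [(5, 7), (9, 20), (13, 36), (15, 25)])
v16: WRITE c=17  (c history now [(5, 7), (9, 20), (13, 36), (15, 25), (16, 17)])
v17: WRITE d=36  (d history now [(1, 5), (2, 27), (7, 1), (17, 36)])

Answer: 11
1
1
20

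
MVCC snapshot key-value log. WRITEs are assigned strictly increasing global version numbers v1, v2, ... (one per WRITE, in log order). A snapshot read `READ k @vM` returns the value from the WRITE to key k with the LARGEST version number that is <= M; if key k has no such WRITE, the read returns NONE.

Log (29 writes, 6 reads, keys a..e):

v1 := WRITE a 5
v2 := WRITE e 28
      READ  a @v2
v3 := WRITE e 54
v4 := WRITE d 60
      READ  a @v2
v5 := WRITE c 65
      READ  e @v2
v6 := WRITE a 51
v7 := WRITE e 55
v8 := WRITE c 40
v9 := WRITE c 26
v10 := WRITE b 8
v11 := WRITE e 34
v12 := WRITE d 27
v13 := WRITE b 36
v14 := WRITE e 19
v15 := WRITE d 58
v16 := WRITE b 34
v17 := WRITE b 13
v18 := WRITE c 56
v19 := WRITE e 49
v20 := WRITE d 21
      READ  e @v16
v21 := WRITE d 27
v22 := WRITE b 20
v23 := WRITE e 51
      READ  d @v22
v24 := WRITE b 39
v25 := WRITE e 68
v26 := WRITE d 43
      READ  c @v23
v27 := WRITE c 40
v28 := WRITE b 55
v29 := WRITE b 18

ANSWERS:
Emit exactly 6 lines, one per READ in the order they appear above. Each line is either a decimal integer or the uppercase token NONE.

v1: WRITE a=5  (a history now [(1, 5)])
v2: WRITE e=28  (e history now [(2, 28)])
READ a @v2: history=[(1, 5)] -> pick v1 -> 5
v3: WRITE e=54  (e history now [(2, 28), (3, 54)])
v4: WRITE d=60  (d history now [(4, 60)])
READ a @v2: history=[(1, 5)] -> pick v1 -> 5
v5: WRITE c=65  (c history now [(5, 65)])
READ e @v2: history=[(2, 28), (3, 54)] -> pick v2 -> 28
v6: WRITE a=51  (a history now [(1, 5), (6, 51)])
v7: WRITE e=55  (e history now [(2, 28), (3, 54), (7, 55)])
v8: WRITE c=40  (c history now [(5, 65), (8, 40)])
v9: WRITE c=26  (c history now [(5, 65), (8, 40), (9, 26)])
v10: WRITE b=8  (b history now [(10, 8)])
v11: WRITE e=34  (e history now [(2, 28), (3, 54), (7, 55), (11, 34)])
v12: WRITE d=27  (d history now [(4, 60), (12, 27)])
v13: WRITE b=36  (b history now [(10, 8), (13, 36)])
v14: WRITE e=19  (e history now [(2, 28), (3, 54), (7, 55), (11, 34), (14, 19)])
v15: WRITE d=58  (d history now [(4, 60), (12, 27), (15, 58)])
v16: WRITE b=34  (b history now [(10, 8), (13, 36), (16, 34)])
v17: WRITE b=13  (b history now [(10, 8), (13, 36), (16, 34), (17, 13)])
v18: WRITE c=56  (c history now [(5, 65), (8, 40), (9, 26), (18, 56)])
v19: WRITE e=49  (e history now [(2, 28), (3, 54), (7, 55), (11, 34), (14, 19), (19, 49)])
v20: WRITE d=21  (d history now [(4, 60), (12, 27), (15, 58), (20, 21)])
READ e @v16: history=[(2, 28), (3, 54), (7, 55), (11, 34), (14, 19), (19, 49)] -> pick v14 -> 19
v21: WRITE d=27  (d history now [(4, 60), (12, 27), (15, 58), (20, 21), (21, 27)])
v22: WRITE b=20  (b history now [(10, 8), (13, 36), (16, 34), (17, 13), (22, 20)])
v23: WRITE e=51  (e history now [(2, 28), (3, 54), (7, 55), (11, 34), (14, 19), (19, 49), (23, 51)])
READ d @v22: history=[(4, 60), (12, 27), (15, 58), (20, 21), (21, 27)] -> pick v21 -> 27
v24: WRITE b=39  (b history now [(10, 8), (13, 36), (16, 34), (17, 13), (22, 20), (24, 39)])
v25: WRITE e=68  (e history now [(2, 28), (3, 54), (7, 55), (11, 34), (14, 19), (19, 49), (23, 51), (25, 68)])
v26: WRITE d=43  (d history now [(4, 60), (12, 27), (15, 58), (20, 21), (21, 27), (26, 43)])
READ c @v23: history=[(5, 65), (8, 40), (9, 26), (18, 56)] -> pick v18 -> 56
v27: WRITE c=40  (c history now [(5, 65), (8, 40), (9, 26), (18, 56), (27, 40)])
v28: WRITE b=55  (b history now [(10, 8), (13, 36), (16, 34), (17, 13), (22, 20), (24, 39), (28, 55)])
v29: WRITE b=18  (b history now [(10, 8), (13, 36), (16, 34), (17, 13), (22, 20), (24, 39), (28, 55), (29, 18)])

Answer: 5
5
28
19
27
56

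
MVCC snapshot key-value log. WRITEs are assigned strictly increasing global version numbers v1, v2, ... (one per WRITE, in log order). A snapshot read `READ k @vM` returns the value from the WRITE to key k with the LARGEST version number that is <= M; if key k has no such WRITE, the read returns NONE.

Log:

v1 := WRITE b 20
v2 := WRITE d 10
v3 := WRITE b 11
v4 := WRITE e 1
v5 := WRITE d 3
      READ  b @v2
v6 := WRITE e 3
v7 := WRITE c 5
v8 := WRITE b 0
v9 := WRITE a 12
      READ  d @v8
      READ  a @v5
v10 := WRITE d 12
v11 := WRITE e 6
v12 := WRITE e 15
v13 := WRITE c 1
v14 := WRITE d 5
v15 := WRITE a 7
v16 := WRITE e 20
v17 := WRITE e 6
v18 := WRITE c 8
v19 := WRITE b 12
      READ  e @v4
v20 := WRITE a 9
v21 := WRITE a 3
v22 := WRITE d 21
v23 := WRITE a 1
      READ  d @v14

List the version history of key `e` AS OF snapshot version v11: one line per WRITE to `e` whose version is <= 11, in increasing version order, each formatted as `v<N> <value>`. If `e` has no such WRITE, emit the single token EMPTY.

Scan writes for key=e with version <= 11:
  v1 WRITE b 20 -> skip
  v2 WRITE d 10 -> skip
  v3 WRITE b 11 -> skip
  v4 WRITE e 1 -> keep
  v5 WRITE d 3 -> skip
  v6 WRITE e 3 -> keep
  v7 WRITE c 5 -> skip
  v8 WRITE b 0 -> skip
  v9 WRITE a 12 -> skip
  v10 WRITE d 12 -> skip
  v11 WRITE e 6 -> keep
  v12 WRITE e 15 -> drop (> snap)
  v13 WRITE c 1 -> skip
  v14 WRITE d 5 -> skip
  v15 WRITE a 7 -> skip
  v16 WRITE e 20 -> drop (> snap)
  v17 WRITE e 6 -> drop (> snap)
  v18 WRITE c 8 -> skip
  v19 WRITE b 12 -> skip
  v20 WRITE a 9 -> skip
  v21 WRITE a 3 -> skip
  v22 WRITE d 21 -> skip
  v23 WRITE a 1 -> skip
Collected: [(4, 1), (6, 3), (11, 6)]

Answer: v4 1
v6 3
v11 6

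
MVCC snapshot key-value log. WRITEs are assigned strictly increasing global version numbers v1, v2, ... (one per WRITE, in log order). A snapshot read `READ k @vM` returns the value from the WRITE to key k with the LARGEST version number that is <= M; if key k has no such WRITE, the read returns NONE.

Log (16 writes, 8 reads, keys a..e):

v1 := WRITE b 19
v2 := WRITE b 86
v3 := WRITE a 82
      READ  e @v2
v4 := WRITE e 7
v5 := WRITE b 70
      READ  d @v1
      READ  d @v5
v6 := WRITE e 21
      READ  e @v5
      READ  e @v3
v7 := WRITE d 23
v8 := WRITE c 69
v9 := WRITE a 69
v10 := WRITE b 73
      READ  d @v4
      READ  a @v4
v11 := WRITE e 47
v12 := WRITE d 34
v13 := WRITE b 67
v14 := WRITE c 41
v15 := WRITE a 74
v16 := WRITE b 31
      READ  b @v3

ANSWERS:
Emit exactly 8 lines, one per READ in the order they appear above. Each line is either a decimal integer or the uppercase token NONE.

Answer: NONE
NONE
NONE
7
NONE
NONE
82
86

Derivation:
v1: WRITE b=19  (b history now [(1, 19)])
v2: WRITE b=86  (b history now [(1, 19), (2, 86)])
v3: WRITE a=82  (a history now [(3, 82)])
READ e @v2: history=[] -> no version <= 2 -> NONE
v4: WRITE e=7  (e history now [(4, 7)])
v5: WRITE b=70  (b history now [(1, 19), (2, 86), (5, 70)])
READ d @v1: history=[] -> no version <= 1 -> NONE
READ d @v5: history=[] -> no version <= 5 -> NONE
v6: WRITE e=21  (e history now [(4, 7), (6, 21)])
READ e @v5: history=[(4, 7), (6, 21)] -> pick v4 -> 7
READ e @v3: history=[(4, 7), (6, 21)] -> no version <= 3 -> NONE
v7: WRITE d=23  (d history now [(7, 23)])
v8: WRITE c=69  (c history now [(8, 69)])
v9: WRITE a=69  (a history now [(3, 82), (9, 69)])
v10: WRITE b=73  (b history now [(1, 19), (2, 86), (5, 70), (10, 73)])
READ d @v4: history=[(7, 23)] -> no version <= 4 -> NONE
READ a @v4: history=[(3, 82), (9, 69)] -> pick v3 -> 82
v11: WRITE e=47  (e history now [(4, 7), (6, 21), (11, 47)])
v12: WRITE d=34  (d history now [(7, 23), (12, 34)])
v13: WRITE b=67  (b history now [(1, 19), (2, 86), (5, 70), (10, 73), (13, 67)])
v14: WRITE c=41  (c history now [(8, 69), (14, 41)])
v15: WRITE a=74  (a history now [(3, 82), (9, 69), (15, 74)])
v16: WRITE b=31  (b history now [(1, 19), (2, 86), (5, 70), (10, 73), (13, 67), (16, 31)])
READ b @v3: history=[(1, 19), (2, 86), (5, 70), (10, 73), (13, 67), (16, 31)] -> pick v2 -> 86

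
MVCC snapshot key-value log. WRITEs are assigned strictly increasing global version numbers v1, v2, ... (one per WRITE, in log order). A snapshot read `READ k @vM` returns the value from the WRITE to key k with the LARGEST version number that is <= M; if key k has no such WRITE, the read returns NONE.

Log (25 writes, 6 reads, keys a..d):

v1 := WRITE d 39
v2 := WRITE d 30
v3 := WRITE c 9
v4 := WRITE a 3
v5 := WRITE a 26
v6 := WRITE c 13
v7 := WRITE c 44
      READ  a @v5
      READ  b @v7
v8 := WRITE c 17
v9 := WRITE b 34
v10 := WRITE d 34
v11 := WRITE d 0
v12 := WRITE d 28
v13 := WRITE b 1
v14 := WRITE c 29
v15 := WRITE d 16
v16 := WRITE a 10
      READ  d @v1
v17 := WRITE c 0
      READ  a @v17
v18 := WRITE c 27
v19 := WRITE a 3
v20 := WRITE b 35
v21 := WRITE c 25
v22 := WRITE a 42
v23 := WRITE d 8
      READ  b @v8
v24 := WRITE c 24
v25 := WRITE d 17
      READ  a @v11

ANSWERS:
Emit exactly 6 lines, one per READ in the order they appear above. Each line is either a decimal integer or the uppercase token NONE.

Answer: 26
NONE
39
10
NONE
26

Derivation:
v1: WRITE d=39  (d history now [(1, 39)])
v2: WRITE d=30  (d history now [(1, 39), (2, 30)])
v3: WRITE c=9  (c history now [(3, 9)])
v4: WRITE a=3  (a history now [(4, 3)])
v5: WRITE a=26  (a history now [(4, 3), (5, 26)])
v6: WRITE c=13  (c history now [(3, 9), (6, 13)])
v7: WRITE c=44  (c history now [(3, 9), (6, 13), (7, 44)])
READ a @v5: history=[(4, 3), (5, 26)] -> pick v5 -> 26
READ b @v7: history=[] -> no version <= 7 -> NONE
v8: WRITE c=17  (c history now [(3, 9), (6, 13), (7, 44), (8, 17)])
v9: WRITE b=34  (b history now [(9, 34)])
v10: WRITE d=34  (d history now [(1, 39), (2, 30), (10, 34)])
v11: WRITE d=0  (d history now [(1, 39), (2, 30), (10, 34), (11, 0)])
v12: WRITE d=28  (d history now [(1, 39), (2, 30), (10, 34), (11, 0), (12, 28)])
v13: WRITE b=1  (b history now [(9, 34), (13, 1)])
v14: WRITE c=29  (c history now [(3, 9), (6, 13), (7, 44), (8, 17), (14, 29)])
v15: WRITE d=16  (d history now [(1, 39), (2, 30), (10, 34), (11, 0), (12, 28), (15, 16)])
v16: WRITE a=10  (a history now [(4, 3), (5, 26), (16, 10)])
READ d @v1: history=[(1, 39), (2, 30), (10, 34), (11, 0), (12, 28), (15, 16)] -> pick v1 -> 39
v17: WRITE c=0  (c history now [(3, 9), (6, 13), (7, 44), (8, 17), (14, 29), (17, 0)])
READ a @v17: history=[(4, 3), (5, 26), (16, 10)] -> pick v16 -> 10
v18: WRITE c=27  (c history now [(3, 9), (6, 13), (7, 44), (8, 17), (14, 29), (17, 0), (18, 27)])
v19: WRITE a=3  (a history now [(4, 3), (5, 26), (16, 10), (19, 3)])
v20: WRITE b=35  (b history now [(9, 34), (13, 1), (20, 35)])
v21: WRITE c=25  (c history now [(3, 9), (6, 13), (7, 44), (8, 17), (14, 29), (17, 0), (18, 27), (21, 25)])
v22: WRITE a=42  (a history now [(4, 3), (5, 26), (16, 10), (19, 3), (22, 42)])
v23: WRITE d=8  (d history now [(1, 39), (2, 30), (10, 34), (11, 0), (12, 28), (15, 16), (23, 8)])
READ b @v8: history=[(9, 34), (13, 1), (20, 35)] -> no version <= 8 -> NONE
v24: WRITE c=24  (c history now [(3, 9), (6, 13), (7, 44), (8, 17), (14, 29), (17, 0), (18, 27), (21, 25), (24, 24)])
v25: WRITE d=17  (d history now [(1, 39), (2, 30), (10, 34), (11, 0), (12, 28), (15, 16), (23, 8), (25, 17)])
READ a @v11: history=[(4, 3), (5, 26), (16, 10), (19, 3), (22, 42)] -> pick v5 -> 26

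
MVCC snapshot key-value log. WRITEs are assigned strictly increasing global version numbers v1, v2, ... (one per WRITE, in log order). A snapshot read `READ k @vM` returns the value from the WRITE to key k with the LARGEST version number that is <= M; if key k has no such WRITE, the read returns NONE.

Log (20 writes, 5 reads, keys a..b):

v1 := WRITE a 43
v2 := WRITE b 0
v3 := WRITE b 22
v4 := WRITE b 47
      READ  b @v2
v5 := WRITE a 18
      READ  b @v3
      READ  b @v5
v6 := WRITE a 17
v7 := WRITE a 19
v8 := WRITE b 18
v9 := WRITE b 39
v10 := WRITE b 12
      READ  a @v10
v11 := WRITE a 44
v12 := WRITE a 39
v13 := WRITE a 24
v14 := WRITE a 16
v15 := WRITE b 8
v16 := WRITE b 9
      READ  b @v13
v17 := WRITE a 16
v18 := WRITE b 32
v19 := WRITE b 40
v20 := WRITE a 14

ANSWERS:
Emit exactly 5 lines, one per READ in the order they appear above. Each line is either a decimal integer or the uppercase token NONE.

v1: WRITE a=43  (a history now [(1, 43)])
v2: WRITE b=0  (b history now [(2, 0)])
v3: WRITE b=22  (b history now [(2, 0), (3, 22)])
v4: WRITE b=47  (b history now [(2, 0), (3, 22), (4, 47)])
READ b @v2: history=[(2, 0), (3, 22), (4, 47)] -> pick v2 -> 0
v5: WRITE a=18  (a history now [(1, 43), (5, 18)])
READ b @v3: history=[(2, 0), (3, 22), (4, 47)] -> pick v3 -> 22
READ b @v5: history=[(2, 0), (3, 22), (4, 47)] -> pick v4 -> 47
v6: WRITE a=17  (a history now [(1, 43), (5, 18), (6, 17)])
v7: WRITE a=19  (a history now [(1, 43), (5, 18), (6, 17), (7, 19)])
v8: WRITE b=18  (b history now [(2, 0), (3, 22), (4, 47), (8, 18)])
v9: WRITE b=39  (b history now [(2, 0), (3, 22), (4, 47), (8, 18), (9, 39)])
v10: WRITE b=12  (b history now [(2, 0), (3, 22), (4, 47), (8, 18), (9, 39), (10, 12)])
READ a @v10: history=[(1, 43), (5, 18), (6, 17), (7, 19)] -> pick v7 -> 19
v11: WRITE a=44  (a history now [(1, 43), (5, 18), (6, 17), (7, 19), (11, 44)])
v12: WRITE a=39  (a history now [(1, 43), (5, 18), (6, 17), (7, 19), (11, 44), (12, 39)])
v13: WRITE a=24  (a history now [(1, 43), (5, 18), (6, 17), (7, 19), (11, 44), (12, 39), (13, 24)])
v14: WRITE a=16  (a history now [(1, 43), (5, 18), (6, 17), (7, 19), (11, 44), (12, 39), (13, 24), (14, 16)])
v15: WRITE b=8  (b history now [(2, 0), (3, 22), (4, 47), (8, 18), (9, 39), (10, 12), (15, 8)])
v16: WRITE b=9  (b history now [(2, 0), (3, 22), (4, 47), (8, 18), (9, 39), (10, 12), (15, 8), (16, 9)])
READ b @v13: history=[(2, 0), (3, 22), (4, 47), (8, 18), (9, 39), (10, 12), (15, 8), (16, 9)] -> pick v10 -> 12
v17: WRITE a=16  (a history now [(1, 43), (5, 18), (6, 17), (7, 19), (11, 44), (12, 39), (13, 24), (14, 16), (17, 16)])
v18: WRITE b=32  (b history now [(2, 0), (3, 22), (4, 47), (8, 18), (9, 39), (10, 12), (15, 8), (16, 9), (18, 32)])
v19: WRITE b=40  (b history now [(2, 0), (3, 22), (4, 47), (8, 18), (9, 39), (10, 12), (15, 8), (16, 9), (18, 32), (19, 40)])
v20: WRITE a=14  (a history now [(1, 43), (5, 18), (6, 17), (7, 19), (11, 44), (12, 39), (13, 24), (14, 16), (17, 16), (20, 14)])

Answer: 0
22
47
19
12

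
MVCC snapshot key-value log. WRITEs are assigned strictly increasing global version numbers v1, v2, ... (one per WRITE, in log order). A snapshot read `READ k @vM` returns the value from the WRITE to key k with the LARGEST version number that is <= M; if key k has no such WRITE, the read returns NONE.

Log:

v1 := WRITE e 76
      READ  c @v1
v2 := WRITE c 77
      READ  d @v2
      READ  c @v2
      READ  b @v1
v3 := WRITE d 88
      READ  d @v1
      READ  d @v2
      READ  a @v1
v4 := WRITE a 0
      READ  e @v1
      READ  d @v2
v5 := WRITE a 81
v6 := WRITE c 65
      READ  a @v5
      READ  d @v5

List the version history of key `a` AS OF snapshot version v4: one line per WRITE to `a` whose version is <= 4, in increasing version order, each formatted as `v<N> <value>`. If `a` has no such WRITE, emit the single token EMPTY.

Scan writes for key=a with version <= 4:
  v1 WRITE e 76 -> skip
  v2 WRITE c 77 -> skip
  v3 WRITE d 88 -> skip
  v4 WRITE a 0 -> keep
  v5 WRITE a 81 -> drop (> snap)
  v6 WRITE c 65 -> skip
Collected: [(4, 0)]

Answer: v4 0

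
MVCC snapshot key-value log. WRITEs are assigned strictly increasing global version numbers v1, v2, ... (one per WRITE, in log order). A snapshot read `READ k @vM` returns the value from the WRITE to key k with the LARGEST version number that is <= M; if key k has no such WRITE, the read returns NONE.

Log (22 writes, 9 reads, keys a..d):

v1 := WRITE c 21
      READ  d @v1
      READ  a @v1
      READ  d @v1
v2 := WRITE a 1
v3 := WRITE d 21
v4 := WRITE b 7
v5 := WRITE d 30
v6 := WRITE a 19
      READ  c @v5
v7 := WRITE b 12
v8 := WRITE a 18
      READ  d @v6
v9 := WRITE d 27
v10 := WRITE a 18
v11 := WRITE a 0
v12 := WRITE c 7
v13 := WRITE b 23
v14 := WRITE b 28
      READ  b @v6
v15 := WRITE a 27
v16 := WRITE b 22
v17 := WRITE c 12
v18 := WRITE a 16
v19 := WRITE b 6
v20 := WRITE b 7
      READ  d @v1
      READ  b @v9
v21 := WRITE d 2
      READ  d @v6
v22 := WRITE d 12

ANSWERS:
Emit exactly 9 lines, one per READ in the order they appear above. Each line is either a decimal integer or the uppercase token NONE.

v1: WRITE c=21  (c history now [(1, 21)])
READ d @v1: history=[] -> no version <= 1 -> NONE
READ a @v1: history=[] -> no version <= 1 -> NONE
READ d @v1: history=[] -> no version <= 1 -> NONE
v2: WRITE a=1  (a history now [(2, 1)])
v3: WRITE d=21  (d history now [(3, 21)])
v4: WRITE b=7  (b history now [(4, 7)])
v5: WRITE d=30  (d history now [(3, 21), (5, 30)])
v6: WRITE a=19  (a history now [(2, 1), (6, 19)])
READ c @v5: history=[(1, 21)] -> pick v1 -> 21
v7: WRITE b=12  (b history now [(4, 7), (7, 12)])
v8: WRITE a=18  (a history now [(2, 1), (6, 19), (8, 18)])
READ d @v6: history=[(3, 21), (5, 30)] -> pick v5 -> 30
v9: WRITE d=27  (d history now [(3, 21), (5, 30), (9, 27)])
v10: WRITE a=18  (a history now [(2, 1), (6, 19), (8, 18), (10, 18)])
v11: WRITE a=0  (a history now [(2, 1), (6, 19), (8, 18), (10, 18), (11, 0)])
v12: WRITE c=7  (c history now [(1, 21), (12, 7)])
v13: WRITE b=23  (b history now [(4, 7), (7, 12), (13, 23)])
v14: WRITE b=28  (b history now [(4, 7), (7, 12), (13, 23), (14, 28)])
READ b @v6: history=[(4, 7), (7, 12), (13, 23), (14, 28)] -> pick v4 -> 7
v15: WRITE a=27  (a history now [(2, 1), (6, 19), (8, 18), (10, 18), (11, 0), (15, 27)])
v16: WRITE b=22  (b history now [(4, 7), (7, 12), (13, 23), (14, 28), (16, 22)])
v17: WRITE c=12  (c history now [(1, 21), (12, 7), (17, 12)])
v18: WRITE a=16  (a history now [(2, 1), (6, 19), (8, 18), (10, 18), (11, 0), (15, 27), (18, 16)])
v19: WRITE b=6  (b history now [(4, 7), (7, 12), (13, 23), (14, 28), (16, 22), (19, 6)])
v20: WRITE b=7  (b history now [(4, 7), (7, 12), (13, 23), (14, 28), (16, 22), (19, 6), (20, 7)])
READ d @v1: history=[(3, 21), (5, 30), (9, 27)] -> no version <= 1 -> NONE
READ b @v9: history=[(4, 7), (7, 12), (13, 23), (14, 28), (16, 22), (19, 6), (20, 7)] -> pick v7 -> 12
v21: WRITE d=2  (d history now [(3, 21), (5, 30), (9, 27), (21, 2)])
READ d @v6: history=[(3, 21), (5, 30), (9, 27), (21, 2)] -> pick v5 -> 30
v22: WRITE d=12  (d history now [(3, 21), (5, 30), (9, 27), (21, 2), (22, 12)])

Answer: NONE
NONE
NONE
21
30
7
NONE
12
30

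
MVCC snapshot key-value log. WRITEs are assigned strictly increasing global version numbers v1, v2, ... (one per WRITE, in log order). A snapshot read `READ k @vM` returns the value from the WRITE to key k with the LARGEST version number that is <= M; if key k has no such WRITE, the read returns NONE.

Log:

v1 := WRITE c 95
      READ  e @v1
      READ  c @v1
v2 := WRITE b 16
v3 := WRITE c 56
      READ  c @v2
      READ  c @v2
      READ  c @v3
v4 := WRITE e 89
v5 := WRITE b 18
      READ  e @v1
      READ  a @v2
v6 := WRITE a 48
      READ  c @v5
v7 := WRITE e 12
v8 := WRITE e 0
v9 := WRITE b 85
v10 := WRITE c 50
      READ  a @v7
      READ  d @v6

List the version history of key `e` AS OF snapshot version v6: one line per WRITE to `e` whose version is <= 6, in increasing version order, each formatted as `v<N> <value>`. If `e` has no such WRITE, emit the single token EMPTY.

Answer: v4 89

Derivation:
Scan writes for key=e with version <= 6:
  v1 WRITE c 95 -> skip
  v2 WRITE b 16 -> skip
  v3 WRITE c 56 -> skip
  v4 WRITE e 89 -> keep
  v5 WRITE b 18 -> skip
  v6 WRITE a 48 -> skip
  v7 WRITE e 12 -> drop (> snap)
  v8 WRITE e 0 -> drop (> snap)
  v9 WRITE b 85 -> skip
  v10 WRITE c 50 -> skip
Collected: [(4, 89)]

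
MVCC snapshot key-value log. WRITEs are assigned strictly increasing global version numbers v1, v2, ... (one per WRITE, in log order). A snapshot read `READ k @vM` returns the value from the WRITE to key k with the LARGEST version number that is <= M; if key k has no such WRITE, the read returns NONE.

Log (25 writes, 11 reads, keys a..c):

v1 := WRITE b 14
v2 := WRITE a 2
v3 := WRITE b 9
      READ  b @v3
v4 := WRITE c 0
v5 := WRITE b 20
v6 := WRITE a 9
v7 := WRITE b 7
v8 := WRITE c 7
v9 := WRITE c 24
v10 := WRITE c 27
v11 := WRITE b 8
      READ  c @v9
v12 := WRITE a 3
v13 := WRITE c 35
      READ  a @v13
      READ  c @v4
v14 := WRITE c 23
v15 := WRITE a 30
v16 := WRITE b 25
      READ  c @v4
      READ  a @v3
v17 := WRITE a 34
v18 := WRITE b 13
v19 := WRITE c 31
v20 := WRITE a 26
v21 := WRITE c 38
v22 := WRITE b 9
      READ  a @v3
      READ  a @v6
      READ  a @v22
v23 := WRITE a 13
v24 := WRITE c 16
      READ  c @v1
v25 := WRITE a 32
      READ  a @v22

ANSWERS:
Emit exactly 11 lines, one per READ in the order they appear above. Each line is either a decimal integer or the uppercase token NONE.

v1: WRITE b=14  (b history now [(1, 14)])
v2: WRITE a=2  (a history now [(2, 2)])
v3: WRITE b=9  (b history now [(1, 14), (3, 9)])
READ b @v3: history=[(1, 14), (3, 9)] -> pick v3 -> 9
v4: WRITE c=0  (c history now [(4, 0)])
v5: WRITE b=20  (b history now [(1, 14), (3, 9), (5, 20)])
v6: WRITE a=9  (a history now [(2, 2), (6, 9)])
v7: WRITE b=7  (b history now [(1, 14), (3, 9), (5, 20), (7, 7)])
v8: WRITE c=7  (c history now [(4, 0), (8, 7)])
v9: WRITE c=24  (c history now [(4, 0), (8, 7), (9, 24)])
v10: WRITE c=27  (c history now [(4, 0), (8, 7), (9, 24), (10, 27)])
v11: WRITE b=8  (b history now [(1, 14), (3, 9), (5, 20), (7, 7), (11, 8)])
READ c @v9: history=[(4, 0), (8, 7), (9, 24), (10, 27)] -> pick v9 -> 24
v12: WRITE a=3  (a history now [(2, 2), (6, 9), (12, 3)])
v13: WRITE c=35  (c history now [(4, 0), (8, 7), (9, 24), (10, 27), (13, 35)])
READ a @v13: history=[(2, 2), (6, 9), (12, 3)] -> pick v12 -> 3
READ c @v4: history=[(4, 0), (8, 7), (9, 24), (10, 27), (13, 35)] -> pick v4 -> 0
v14: WRITE c=23  (c history now [(4, 0), (8, 7), (9, 24), (10, 27), (13, 35), (14, 23)])
v15: WRITE a=30  (a history now [(2, 2), (6, 9), (12, 3), (15, 30)])
v16: WRITE b=25  (b history now [(1, 14), (3, 9), (5, 20), (7, 7), (11, 8), (16, 25)])
READ c @v4: history=[(4, 0), (8, 7), (9, 24), (10, 27), (13, 35), (14, 23)] -> pick v4 -> 0
READ a @v3: history=[(2, 2), (6, 9), (12, 3), (15, 30)] -> pick v2 -> 2
v17: WRITE a=34  (a history now [(2, 2), (6, 9), (12, 3), (15, 30), (17, 34)])
v18: WRITE b=13  (b history now [(1, 14), (3, 9), (5, 20), (7, 7), (11, 8), (16, 25), (18, 13)])
v19: WRITE c=31  (c history now [(4, 0), (8, 7), (9, 24), (10, 27), (13, 35), (14, 23), (19, 31)])
v20: WRITE a=26  (a history now [(2, 2), (6, 9), (12, 3), (15, 30), (17, 34), (20, 26)])
v21: WRITE c=38  (c history now [(4, 0), (8, 7), (9, 24), (10, 27), (13, 35), (14, 23), (19, 31), (21, 38)])
v22: WRITE b=9  (b history now [(1, 14), (3, 9), (5, 20), (7, 7), (11, 8), (16, 25), (18, 13), (22, 9)])
READ a @v3: history=[(2, 2), (6, 9), (12, 3), (15, 30), (17, 34), (20, 26)] -> pick v2 -> 2
READ a @v6: history=[(2, 2), (6, 9), (12, 3), (15, 30), (17, 34), (20, 26)] -> pick v6 -> 9
READ a @v22: history=[(2, 2), (6, 9), (12, 3), (15, 30), (17, 34), (20, 26)] -> pick v20 -> 26
v23: WRITE a=13  (a history now [(2, 2), (6, 9), (12, 3), (15, 30), (17, 34), (20, 26), (23, 13)])
v24: WRITE c=16  (c history now [(4, 0), (8, 7), (9, 24), (10, 27), (13, 35), (14, 23), (19, 31), (21, 38), (24, 16)])
READ c @v1: history=[(4, 0), (8, 7), (9, 24), (10, 27), (13, 35), (14, 23), (19, 31), (21, 38), (24, 16)] -> no version <= 1 -> NONE
v25: WRITE a=32  (a history now [(2, 2), (6, 9), (12, 3), (15, 30), (17, 34), (20, 26), (23, 13), (25, 32)])
READ a @v22: history=[(2, 2), (6, 9), (12, 3), (15, 30), (17, 34), (20, 26), (23, 13), (25, 32)] -> pick v20 -> 26

Answer: 9
24
3
0
0
2
2
9
26
NONE
26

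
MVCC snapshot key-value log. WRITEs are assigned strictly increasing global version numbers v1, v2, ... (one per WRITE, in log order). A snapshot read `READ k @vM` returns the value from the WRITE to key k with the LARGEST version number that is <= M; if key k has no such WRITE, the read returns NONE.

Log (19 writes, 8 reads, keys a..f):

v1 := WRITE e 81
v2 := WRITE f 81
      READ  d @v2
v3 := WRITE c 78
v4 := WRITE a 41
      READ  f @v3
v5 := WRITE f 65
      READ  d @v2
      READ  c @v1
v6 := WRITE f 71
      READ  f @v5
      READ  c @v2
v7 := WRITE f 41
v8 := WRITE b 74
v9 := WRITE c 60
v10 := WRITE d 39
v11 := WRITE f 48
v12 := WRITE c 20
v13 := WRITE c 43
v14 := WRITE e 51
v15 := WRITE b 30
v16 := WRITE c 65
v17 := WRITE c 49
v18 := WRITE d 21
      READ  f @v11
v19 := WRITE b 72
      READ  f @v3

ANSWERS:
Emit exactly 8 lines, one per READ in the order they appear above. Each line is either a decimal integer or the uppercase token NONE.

Answer: NONE
81
NONE
NONE
65
NONE
48
81

Derivation:
v1: WRITE e=81  (e history now [(1, 81)])
v2: WRITE f=81  (f history now [(2, 81)])
READ d @v2: history=[] -> no version <= 2 -> NONE
v3: WRITE c=78  (c history now [(3, 78)])
v4: WRITE a=41  (a history now [(4, 41)])
READ f @v3: history=[(2, 81)] -> pick v2 -> 81
v5: WRITE f=65  (f history now [(2, 81), (5, 65)])
READ d @v2: history=[] -> no version <= 2 -> NONE
READ c @v1: history=[(3, 78)] -> no version <= 1 -> NONE
v6: WRITE f=71  (f history now [(2, 81), (5, 65), (6, 71)])
READ f @v5: history=[(2, 81), (5, 65), (6, 71)] -> pick v5 -> 65
READ c @v2: history=[(3, 78)] -> no version <= 2 -> NONE
v7: WRITE f=41  (f history now [(2, 81), (5, 65), (6, 71), (7, 41)])
v8: WRITE b=74  (b history now [(8, 74)])
v9: WRITE c=60  (c history now [(3, 78), (9, 60)])
v10: WRITE d=39  (d history now [(10, 39)])
v11: WRITE f=48  (f history now [(2, 81), (5, 65), (6, 71), (7, 41), (11, 48)])
v12: WRITE c=20  (c history now [(3, 78), (9, 60), (12, 20)])
v13: WRITE c=43  (c history now [(3, 78), (9, 60), (12, 20), (13, 43)])
v14: WRITE e=51  (e history now [(1, 81), (14, 51)])
v15: WRITE b=30  (b history now [(8, 74), (15, 30)])
v16: WRITE c=65  (c history now [(3, 78), (9, 60), (12, 20), (13, 43), (16, 65)])
v17: WRITE c=49  (c history now [(3, 78), (9, 60), (12, 20), (13, 43), (16, 65), (17, 49)])
v18: WRITE d=21  (d history now [(10, 39), (18, 21)])
READ f @v11: history=[(2, 81), (5, 65), (6, 71), (7, 41), (11, 48)] -> pick v11 -> 48
v19: WRITE b=72  (b history now [(8, 74), (15, 30), (19, 72)])
READ f @v3: history=[(2, 81), (5, 65), (6, 71), (7, 41), (11, 48)] -> pick v2 -> 81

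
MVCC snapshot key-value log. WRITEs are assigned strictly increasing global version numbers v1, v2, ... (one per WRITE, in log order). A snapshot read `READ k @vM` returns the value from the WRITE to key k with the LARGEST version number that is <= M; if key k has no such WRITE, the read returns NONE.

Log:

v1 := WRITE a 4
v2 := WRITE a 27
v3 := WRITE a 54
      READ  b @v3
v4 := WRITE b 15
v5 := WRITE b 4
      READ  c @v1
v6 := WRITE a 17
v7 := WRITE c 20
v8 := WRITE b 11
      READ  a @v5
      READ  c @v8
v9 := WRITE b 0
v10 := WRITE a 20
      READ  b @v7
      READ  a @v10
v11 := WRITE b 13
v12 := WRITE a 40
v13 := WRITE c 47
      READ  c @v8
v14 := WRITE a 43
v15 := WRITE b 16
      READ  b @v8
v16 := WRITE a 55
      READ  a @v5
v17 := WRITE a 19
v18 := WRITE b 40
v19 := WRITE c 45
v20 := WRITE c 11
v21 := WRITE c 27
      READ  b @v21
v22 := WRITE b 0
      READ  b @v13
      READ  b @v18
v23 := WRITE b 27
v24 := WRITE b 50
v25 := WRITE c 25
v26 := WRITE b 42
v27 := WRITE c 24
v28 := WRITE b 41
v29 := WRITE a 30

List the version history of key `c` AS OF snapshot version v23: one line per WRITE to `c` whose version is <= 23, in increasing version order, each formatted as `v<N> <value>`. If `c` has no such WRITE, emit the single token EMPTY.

Answer: v7 20
v13 47
v19 45
v20 11
v21 27

Derivation:
Scan writes for key=c with version <= 23:
  v1 WRITE a 4 -> skip
  v2 WRITE a 27 -> skip
  v3 WRITE a 54 -> skip
  v4 WRITE b 15 -> skip
  v5 WRITE b 4 -> skip
  v6 WRITE a 17 -> skip
  v7 WRITE c 20 -> keep
  v8 WRITE b 11 -> skip
  v9 WRITE b 0 -> skip
  v10 WRITE a 20 -> skip
  v11 WRITE b 13 -> skip
  v12 WRITE a 40 -> skip
  v13 WRITE c 47 -> keep
  v14 WRITE a 43 -> skip
  v15 WRITE b 16 -> skip
  v16 WRITE a 55 -> skip
  v17 WRITE a 19 -> skip
  v18 WRITE b 40 -> skip
  v19 WRITE c 45 -> keep
  v20 WRITE c 11 -> keep
  v21 WRITE c 27 -> keep
  v22 WRITE b 0 -> skip
  v23 WRITE b 27 -> skip
  v24 WRITE b 50 -> skip
  v25 WRITE c 25 -> drop (> snap)
  v26 WRITE b 42 -> skip
  v27 WRITE c 24 -> drop (> snap)
  v28 WRITE b 41 -> skip
  v29 WRITE a 30 -> skip
Collected: [(7, 20), (13, 47), (19, 45), (20, 11), (21, 27)]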